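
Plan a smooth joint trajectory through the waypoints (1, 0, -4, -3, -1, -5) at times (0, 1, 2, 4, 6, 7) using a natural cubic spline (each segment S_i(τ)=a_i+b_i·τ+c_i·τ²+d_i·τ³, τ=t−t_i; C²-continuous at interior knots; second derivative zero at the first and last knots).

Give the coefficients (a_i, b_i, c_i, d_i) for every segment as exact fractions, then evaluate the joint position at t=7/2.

  seg 0: a=1 b=-6/229 c=0 d=-223/229
  seg 1: a=0 b=-675/229 c=-669/229 d=428/229
  seg 2: a=-4 b=-729/229 c=615/229 d=-773/1832
  seg 3: a=-3 b=1143/458 c=141/916 d=-413/916
  seg 4: a=-1 b=-1053/458 c=-2337/916 d=779/916
S(7/2) = -60919/14656

Δ: Δ0=-1, Δ1=-4, Δ2=1/2, Δ3=1, Δ4=-4
row 1: diag=4, rhs=-18; c'=1/4, d'=-9/2
row 2: denom=6−1·1/4=23/4; d'=(27−1·-9/2)/(23/4)=126/23
row 3: denom=8−2·8/23=168/23; d'=(3−2·126/23)/(168/23)=-61/56
row 4: denom=6−2·23/84=229/42; d'=(-30−2·-61/56)/(229/42)=-2337/458
back: M4=-2337/458
back: M3=-61/56−23/84·-2337/458=141/458
back: M2=126/23−8/23·141/458=1230/229
back: M1=-9/2−1/4·1230/229=-1338/229
M: M0=0, M1=-1338/229, M2=1230/229, M3=141/458, M4=-2337/458, M5=0
seg 0: a=1, c=M0/2=0, d=(M1−M0)/(6·1)=-223/229, b=Δ0−h0·(2M0+M1)/6=-6/229
seg 1: a=0, c=M1/2=-669/229, d=(M2−M1)/(6·1)=428/229, b=Δ1−h1·(2M1+M2)/6=-675/229
seg 2: a=-4, c=M2/2=615/229, d=(M3−M2)/(6·2)=-773/1832, b=Δ2−h2·(2M2+M3)/6=-729/229
seg 3: a=-3, c=M3/2=141/916, d=(M4−M3)/(6·2)=-413/916, b=Δ3−h3·(2M3+M4)/6=1143/458
seg 4: a=-1, c=M4/2=-2337/916, d=(M5−M4)/(6·1)=779/916, b=Δ4−h4·(2M4+M5)/6=-1053/458
t_q=7/2 → seg 2, τ=3/2; S=-4+-729/229·τ+615/229·τ²+-773/1832·τ³=-60919/14656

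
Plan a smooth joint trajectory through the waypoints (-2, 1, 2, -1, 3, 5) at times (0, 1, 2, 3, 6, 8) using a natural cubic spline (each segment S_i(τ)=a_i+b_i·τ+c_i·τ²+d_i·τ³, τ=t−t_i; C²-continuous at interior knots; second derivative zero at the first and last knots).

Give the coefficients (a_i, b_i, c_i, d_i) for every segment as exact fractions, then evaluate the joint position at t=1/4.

Δ: Δ0=3, Δ1=1, Δ2=-3, Δ3=4/3, Δ4=1
row 1: diag=4, rhs=-12; c'=1/4, d'=-3
row 2: denom=4−1·1/4=15/4; d'=(-24−1·-3)/(15/4)=-28/5
row 3: denom=8−1·4/15=116/15; d'=(26−1·-28/5)/(116/15)=237/58
row 4: denom=10−3·45/116=1025/116; d'=(-2−3·237/58)/(1025/116)=-1654/1025
back: M4=-1654/1025
back: M3=237/58−45/116·-1654/1025=966/205
back: M2=-28/5−4/15·966/205=-7028/1025
back: M1=-3−1/4·-7028/1025=-1318/1025
M: M0=0, M1=-1318/1025, M2=-7028/1025, M3=966/205, M4=-1654/1025, M5=0
seg 0: a=-2, c=M0/2=0, d=(M1−M0)/(6·1)=-659/3075, b=Δ0−h0·(2M0+M1)/6=9884/3075
seg 1: a=1, c=M1/2=-659/1025, d=(M2−M1)/(6·1)=-571/615, b=Δ1−h1·(2M1+M2)/6=7907/3075
seg 2: a=2, c=M2/2=-3514/1025, d=(M3−M2)/(6·1)=5929/3075, b=Δ2−h2·(2M2+M3)/6=-4612/3075
seg 3: a=-1, c=M3/2=483/205, d=(M4−M3)/(6·3)=-3242/9225, b=Δ3−h3·(2M3+M4)/6=-7909/3075
seg 4: a=3, c=M4/2=-827/1025, d=(M5−M4)/(6·2)=827/6150, b=Δ4−h4·(2M4+M5)/6=6383/3075
t_q=1/4 → seg 0, τ=1/4; S=-2+9884/3075·τ+0·τ²+-659/3075·τ³=-15741/13120

  seg 0: a=-2 b=9884/3075 c=0 d=-659/3075
  seg 1: a=1 b=7907/3075 c=-659/1025 d=-571/615
  seg 2: a=2 b=-4612/3075 c=-3514/1025 d=5929/3075
  seg 3: a=-1 b=-7909/3075 c=483/205 d=-3242/9225
  seg 4: a=3 b=6383/3075 c=-827/1025 d=827/6150
S(1/4) = -15741/13120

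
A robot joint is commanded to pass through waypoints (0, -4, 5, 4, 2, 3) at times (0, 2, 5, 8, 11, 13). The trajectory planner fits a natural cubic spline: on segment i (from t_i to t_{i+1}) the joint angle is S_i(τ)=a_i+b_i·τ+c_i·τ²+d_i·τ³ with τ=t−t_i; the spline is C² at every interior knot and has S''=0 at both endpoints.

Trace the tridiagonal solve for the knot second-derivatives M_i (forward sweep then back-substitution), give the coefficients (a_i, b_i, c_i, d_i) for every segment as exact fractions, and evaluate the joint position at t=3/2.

  seg 0: a=0 b=-4151/1269 c=0 d=1613/5076
  seg 1: a=-4 b=688/1269 c=1613/846 d=-8279/22842
  seg 2: a=5 b=5573/2538 c=-1720/1269 d=83/486
  seg 3: a=4 b=-1682/1269 c=461/2538 d=289/22842
  seg 4: a=2 b=269/2538 c=125/423 d=-125/2538
S(3/2) = -51899/13536

Δ: Δ0=-2, Δ1=3, Δ2=-1/3, Δ3=-2/3, Δ4=1/2
row 1: diag=10, rhs=30; c'=3/10, d'=3
row 2: denom=12−3·3/10=111/10; d'=(-20−3·3)/(111/10)=-290/111
row 3: denom=12−3·10/37=414/37; d'=(-2−3·-290/111)/(414/37)=12/23
row 4: denom=10−3·37/138=423/46; d'=(7−3·12/23)/(423/46)=250/423
back: M4=250/423
back: M3=12/23−37/138·250/423=461/1269
back: M2=-290/111−10/37·461/1269=-3440/1269
back: M1=3−3/10·-3440/1269=1613/423
M: M0=0, M1=1613/423, M2=-3440/1269, M3=461/1269, M4=250/423, M5=0
seg 0: a=0, c=M0/2=0, d=(M1−M0)/(6·2)=1613/5076, b=Δ0−h0·(2M0+M1)/6=-4151/1269
seg 1: a=-4, c=M1/2=1613/846, d=(M2−M1)/(6·3)=-8279/22842, b=Δ1−h1·(2M1+M2)/6=688/1269
seg 2: a=5, c=M2/2=-1720/1269, d=(M3−M2)/(6·3)=83/486, b=Δ2−h2·(2M2+M3)/6=5573/2538
seg 3: a=4, c=M3/2=461/2538, d=(M4−M3)/(6·3)=289/22842, b=Δ3−h3·(2M3+M4)/6=-1682/1269
seg 4: a=2, c=M4/2=125/423, d=(M5−M4)/(6·2)=-125/2538, b=Δ4−h4·(2M4+M5)/6=269/2538
t_q=3/2 → seg 0, τ=3/2; S=0+-4151/1269·τ+0·τ²+1613/5076·τ³=-51899/13536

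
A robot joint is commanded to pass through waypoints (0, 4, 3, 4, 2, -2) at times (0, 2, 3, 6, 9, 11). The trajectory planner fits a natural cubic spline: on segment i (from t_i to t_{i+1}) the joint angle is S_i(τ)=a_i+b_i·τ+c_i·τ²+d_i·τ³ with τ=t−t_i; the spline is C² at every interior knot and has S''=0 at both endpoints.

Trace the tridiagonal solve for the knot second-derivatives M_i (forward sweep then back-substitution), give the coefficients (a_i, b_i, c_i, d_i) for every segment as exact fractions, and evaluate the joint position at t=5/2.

  seg 0: a=0 b=14474/4677 c=0 d=-1280/4677
  seg 1: a=4 b=-886/4677 c=-2560/1559 d=3889/4677
  seg 2: a=3 b=-4579/4677 c=1329/1559 d=-647/4677
  seg 3: a=4 b=1874/4677 c=-612/1559 d=172/14031
  seg 4: a=2 b=-7594/4677 c=-440/1559 d=220/4677
S(5/2) = 44883/12472

Δ: Δ0=2, Δ1=-1, Δ2=1/3, Δ3=-2/3, Δ4=-2
row 1: diag=6, rhs=-18; c'=1/6, d'=-3
row 2: denom=8−1·1/6=47/6; d'=(8−1·-3)/(47/6)=66/47
row 3: denom=12−3·18/47=510/47; d'=(-6−3·66/47)/(510/47)=-16/17
row 4: denom=10−3·47/170=1559/170; d'=(-8−3·-16/17)/(1559/170)=-880/1559
back: M4=-880/1559
back: M3=-16/17−47/170·-880/1559=-1224/1559
back: M2=66/47−18/47·-1224/1559=2658/1559
back: M1=-3−1/6·2658/1559=-5120/1559
M: M0=0, M1=-5120/1559, M2=2658/1559, M3=-1224/1559, M4=-880/1559, M5=0
seg 0: a=0, c=M0/2=0, d=(M1−M0)/(6·2)=-1280/4677, b=Δ0−h0·(2M0+M1)/6=14474/4677
seg 1: a=4, c=M1/2=-2560/1559, d=(M2−M1)/(6·1)=3889/4677, b=Δ1−h1·(2M1+M2)/6=-886/4677
seg 2: a=3, c=M2/2=1329/1559, d=(M3−M2)/(6·3)=-647/4677, b=Δ2−h2·(2M2+M3)/6=-4579/4677
seg 3: a=4, c=M3/2=-612/1559, d=(M4−M3)/(6·3)=172/14031, b=Δ3−h3·(2M3+M4)/6=1874/4677
seg 4: a=2, c=M4/2=-440/1559, d=(M5−M4)/(6·2)=220/4677, b=Δ4−h4·(2M4+M5)/6=-7594/4677
t_q=5/2 → seg 1, τ=1/2; S=4+-886/4677·τ+-2560/1559·τ²+3889/4677·τ³=44883/12472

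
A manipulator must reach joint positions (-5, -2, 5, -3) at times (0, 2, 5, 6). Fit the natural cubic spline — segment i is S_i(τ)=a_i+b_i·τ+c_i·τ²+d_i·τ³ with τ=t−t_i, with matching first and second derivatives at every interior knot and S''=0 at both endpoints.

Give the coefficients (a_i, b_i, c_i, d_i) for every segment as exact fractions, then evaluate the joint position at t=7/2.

Δ: Δ0=3/2, Δ1=7/3, Δ2=-8
row 1: diag=10, rhs=5; c'=3/10, d'=1/2
row 2: denom=8−3·3/10=71/10; d'=(-62−3·1/2)/(71/10)=-635/71
back: M2=-635/71
back: M1=1/2−3/10·-635/71=226/71
M: M0=0, M1=226/71, M2=-635/71, M3=0
seg 0: a=-5, c=M0/2=0, d=(M1−M0)/(6·2)=113/426, b=Δ0−h0·(2M0+M1)/6=187/426
seg 1: a=-2, c=M1/2=113/71, d=(M2−M1)/(6·3)=-287/426, b=Δ1−h1·(2M1+M2)/6=1543/426
seg 2: a=5, c=M2/2=-635/142, d=(M3−M2)/(6·1)=635/426, b=Δ2−h2·(2M2+M3)/6=-1069/213
t_q=7/2 → seg 1, τ=3/2; S=-2+1543/426·τ+113/71·τ²+-287/426·τ³=5385/1136

  seg 0: a=-5 b=187/426 c=0 d=113/426
  seg 1: a=-2 b=1543/426 c=113/71 d=-287/426
  seg 2: a=5 b=-1069/213 c=-635/142 d=635/426
S(7/2) = 5385/1136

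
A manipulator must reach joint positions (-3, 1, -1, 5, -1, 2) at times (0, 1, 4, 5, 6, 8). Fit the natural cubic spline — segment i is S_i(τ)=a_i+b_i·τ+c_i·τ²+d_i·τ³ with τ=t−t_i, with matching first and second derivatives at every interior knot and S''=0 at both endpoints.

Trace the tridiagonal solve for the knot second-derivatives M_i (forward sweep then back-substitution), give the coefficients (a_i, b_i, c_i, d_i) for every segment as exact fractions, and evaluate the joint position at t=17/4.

Δ: Δ0=4, Δ1=-2/3, Δ2=6, Δ3=-6, Δ4=3/2
row 1: diag=8, rhs=-28; c'=3/8, d'=-7/2
row 2: denom=8−3·3/8=55/8; d'=(40−3·-7/2)/(55/8)=404/55
row 3: denom=4−1·8/55=212/55; d'=(-72−1·404/55)/(212/55)=-1091/53
row 4: denom=6−1·55/212=1217/212; d'=(45−1·-1091/53)/(1217/212)=13904/1217
back: M4=13904/1217
back: M3=-1091/53−55/212·13904/1217=-28659/1217
back: M2=404/55−8/55·-28659/1217=13108/1217
back: M1=-7/2−3/8·13108/1217=-9175/1217
M: M0=0, M1=-9175/1217, M2=13108/1217, M3=-28659/1217, M4=13904/1217, M5=0
seg 0: a=-3, c=M0/2=0, d=(M1−M0)/(6·1)=-9175/7302, b=Δ0−h0·(2M0+M1)/6=38383/7302
seg 1: a=1, c=M1/2=-9175/2434, d=(M2−M1)/(6·3)=22283/21906, b=Δ1−h1·(2M1+M2)/6=5429/3651
seg 2: a=-1, c=M2/2=6554/1217, d=(M3−M2)/(6·1)=-41767/7302, b=Δ2−h2·(2M2+M3)/6=46255/7302
seg 3: a=5, c=M3/2=-28659/2434, d=(M4−M3)/(6·1)=42563/7302, b=Δ3−h3·(2M3+M4)/6=-199/3651
seg 4: a=-1, c=M4/2=6952/1217, d=(M5−M4)/(6·2)=-3476/3651, b=Δ4−h4·(2M4+M5)/6=-44663/7302
t_q=17/4 → seg 2, τ=1/4; S=-1+46255/7302·τ+6554/1217·τ²+-41767/7302·τ³=129427/155776

  seg 0: a=-3 b=38383/7302 c=0 d=-9175/7302
  seg 1: a=1 b=5429/3651 c=-9175/2434 d=22283/21906
  seg 2: a=-1 b=46255/7302 c=6554/1217 d=-41767/7302
  seg 3: a=5 b=-199/3651 c=-28659/2434 d=42563/7302
  seg 4: a=-1 b=-44663/7302 c=6952/1217 d=-3476/3651
S(17/4) = 129427/155776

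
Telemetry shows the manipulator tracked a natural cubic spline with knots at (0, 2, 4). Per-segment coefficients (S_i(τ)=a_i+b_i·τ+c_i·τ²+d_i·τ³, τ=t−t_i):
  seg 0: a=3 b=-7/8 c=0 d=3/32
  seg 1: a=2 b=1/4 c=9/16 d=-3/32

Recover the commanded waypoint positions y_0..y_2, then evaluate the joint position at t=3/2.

y_0 = S_0(0) = a_0 = 3
y_1 = S_1(0) = a_1 = 2
y_2 = S_1(2) = 4
t_q=3/2 is in segment 0 (τ=3/2); S_0(τ)=513/256

y_0=3 y_1=2 y_2=4
S(3/2) = 513/256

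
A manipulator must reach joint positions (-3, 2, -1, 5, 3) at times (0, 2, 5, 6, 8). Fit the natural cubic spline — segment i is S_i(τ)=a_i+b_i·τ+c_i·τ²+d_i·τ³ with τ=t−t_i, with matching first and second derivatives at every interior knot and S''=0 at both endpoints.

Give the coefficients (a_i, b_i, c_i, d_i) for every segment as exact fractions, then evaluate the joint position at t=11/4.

  seg 0: a=-3 b=1663/416 c=0 d=-623/1664
  seg 1: a=2 b=-103/208 c=-1869/832 d=133/192
  seg 2: a=-1 b=3935/832 c=1659/416 d=-2261/832
  seg 3: a=5 b=947/208 c=-3465/832 d=1155/1664
S(11/4) = 34997/53248

Δ: Δ0=5/2, Δ1=-1, Δ2=6, Δ3=-1
row 1: diag=10, rhs=-21; c'=3/10, d'=-21/10
row 2: denom=8−3·3/10=71/10; d'=(42−3·-21/10)/(71/10)=483/71
row 3: denom=6−1·10/71=416/71; d'=(-42−1·483/71)/(416/71)=-3465/416
back: M3=-3465/416
back: M2=483/71−10/71·-3465/416=1659/208
back: M1=-21/10−3/10·1659/208=-1869/416
M: M0=0, M1=-1869/416, M2=1659/208, M3=-3465/416, M4=0
seg 0: a=-3, c=M0/2=0, d=(M1−M0)/(6·2)=-623/1664, b=Δ0−h0·(2M0+M1)/6=1663/416
seg 1: a=2, c=M1/2=-1869/832, d=(M2−M1)/(6·3)=133/192, b=Δ1−h1·(2M1+M2)/6=-103/208
seg 2: a=-1, c=M2/2=1659/416, d=(M3−M2)/(6·1)=-2261/832, b=Δ2−h2·(2M2+M3)/6=3935/832
seg 3: a=5, c=M3/2=-3465/832, d=(M4−M3)/(6·2)=1155/1664, b=Δ3−h3·(2M3+M4)/6=947/208
t_q=11/4 → seg 1, τ=3/4; S=2+-103/208·τ+-1869/832·τ²+133/192·τ³=34997/53248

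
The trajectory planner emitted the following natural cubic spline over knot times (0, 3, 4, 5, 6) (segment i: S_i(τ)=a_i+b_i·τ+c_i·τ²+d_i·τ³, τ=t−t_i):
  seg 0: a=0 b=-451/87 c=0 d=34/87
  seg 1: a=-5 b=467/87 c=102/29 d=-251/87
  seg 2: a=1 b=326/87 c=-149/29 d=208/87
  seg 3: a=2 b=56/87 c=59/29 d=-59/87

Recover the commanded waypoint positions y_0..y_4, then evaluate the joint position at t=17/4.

y_0=0 y_1=-5 y_2=1 y_3=2 y_4=4
S(17/4) = 767/464

y_0 = S_0(0) = a_0 = 0
y_1 = S_1(0) = a_1 = -5
y_2 = S_2(0) = a_2 = 1
y_3 = S_3(0) = a_3 = 2
y_4 = S_3(1) = 4
t_q=17/4 is in segment 2 (τ=1/4); S_2(τ)=767/464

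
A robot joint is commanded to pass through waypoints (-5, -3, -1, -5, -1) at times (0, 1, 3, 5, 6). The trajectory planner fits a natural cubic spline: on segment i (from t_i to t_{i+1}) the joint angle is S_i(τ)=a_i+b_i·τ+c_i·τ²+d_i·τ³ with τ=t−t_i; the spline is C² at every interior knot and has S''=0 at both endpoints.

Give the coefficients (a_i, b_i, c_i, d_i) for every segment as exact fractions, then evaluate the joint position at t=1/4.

Δ: Δ0=2, Δ1=1, Δ2=-2, Δ3=4
row 1: diag=6, rhs=-6; c'=1/3, d'=-1
row 2: denom=8−2·1/3=22/3; d'=(-18−2·-1)/(22/3)=-24/11
row 3: denom=6−2·3/11=60/11; d'=(36−2·-24/11)/(60/11)=37/5
back: M3=37/5
back: M2=-24/11−3/11·37/5=-21/5
back: M1=-1−1/3·-21/5=2/5
M: M0=0, M1=2/5, M2=-21/5, M3=37/5, M4=0
seg 0: a=-5, c=M0/2=0, d=(M1−M0)/(6·1)=1/15, b=Δ0−h0·(2M0+M1)/6=29/15
seg 1: a=-3, c=M1/2=1/5, d=(M2−M1)/(6·2)=-23/60, b=Δ1−h1·(2M1+M2)/6=32/15
seg 2: a=-1, c=M2/2=-21/10, d=(M3−M2)/(6·2)=29/30, b=Δ2−h2·(2M2+M3)/6=-5/3
seg 3: a=-5, c=M3/2=37/10, d=(M4−M3)/(6·1)=-37/30, b=Δ3−h3·(2M3+M4)/6=23/15
t_q=1/4 → seg 0, τ=1/4; S=-5+29/15·τ+0·τ²+1/15·τ³=-289/64

  seg 0: a=-5 b=29/15 c=0 d=1/15
  seg 1: a=-3 b=32/15 c=1/5 d=-23/60
  seg 2: a=-1 b=-5/3 c=-21/10 d=29/30
  seg 3: a=-5 b=23/15 c=37/10 d=-37/30
S(1/4) = -289/64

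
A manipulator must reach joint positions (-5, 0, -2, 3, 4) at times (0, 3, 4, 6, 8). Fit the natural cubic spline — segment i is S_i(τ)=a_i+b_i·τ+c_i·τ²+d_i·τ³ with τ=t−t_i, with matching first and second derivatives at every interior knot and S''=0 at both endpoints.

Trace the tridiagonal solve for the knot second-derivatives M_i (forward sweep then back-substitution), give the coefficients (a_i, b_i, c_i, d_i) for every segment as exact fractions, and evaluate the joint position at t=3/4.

Δ: Δ0=5/3, Δ1=-2, Δ2=5/2, Δ3=1/2
row 1: diag=8, rhs=-22; c'=1/8, d'=-11/4
row 2: denom=6−1·1/8=47/8; d'=(27−1·-11/4)/(47/8)=238/47
row 3: denom=8−2·16/47=344/47; d'=(-12−2·238/47)/(344/47)=-130/43
back: M3=-130/43
back: M2=238/47−16/47·-130/43=262/43
back: M1=-11/4−1/8·262/43=-151/43
M: M0=0, M1=-151/43, M2=262/43, M3=-130/43, M4=0
seg 0: a=-5, c=M0/2=0, d=(M1−M0)/(6·3)=-151/774, b=Δ0−h0·(2M0+M1)/6=883/258
seg 1: a=0, c=M1/2=-151/86, d=(M2−M1)/(6·1)=413/258, b=Δ1−h1·(2M1+M2)/6=-238/129
seg 2: a=-2, c=M2/2=131/43, d=(M3−M2)/(6·2)=-98/129, b=Δ2−h2·(2M2+M3)/6=-143/258
seg 3: a=3, c=M3/2=-65/43, d=(M4−M3)/(6·2)=65/258, b=Δ3−h3·(2M3+M4)/6=649/258
t_q=3/4 → seg 0, τ=3/4; S=-5+883/258·τ+0·τ²+-151/774·τ³=-13845/5504

  seg 0: a=-5 b=883/258 c=0 d=-151/774
  seg 1: a=0 b=-238/129 c=-151/86 d=413/258
  seg 2: a=-2 b=-143/258 c=131/43 d=-98/129
  seg 3: a=3 b=649/258 c=-65/43 d=65/258
S(3/4) = -13845/5504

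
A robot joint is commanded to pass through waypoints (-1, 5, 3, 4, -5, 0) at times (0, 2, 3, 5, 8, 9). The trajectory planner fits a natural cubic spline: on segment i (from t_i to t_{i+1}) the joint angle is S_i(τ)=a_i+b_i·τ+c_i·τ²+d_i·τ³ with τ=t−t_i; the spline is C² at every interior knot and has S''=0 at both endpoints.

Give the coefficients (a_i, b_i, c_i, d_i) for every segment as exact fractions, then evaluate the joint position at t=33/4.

Δ: Δ0=3, Δ1=-2, Δ2=1/2, Δ3=-3, Δ4=5
row 1: diag=6, rhs=-30; c'=1/6, d'=-5
row 2: denom=6−1·1/6=35/6; d'=(15−1·-5)/(35/6)=24/7
row 3: denom=10−2·12/35=326/35; d'=(-21−2·24/7)/(326/35)=-975/326
row 4: denom=8−3·105/326=2293/326; d'=(48−3·-975/326)/(2293/326)=18573/2293
back: M4=18573/2293
back: M3=-975/326−105/326·18573/2293=-12840/2293
back: M2=24/7−12/35·-12840/2293=12264/2293
back: M1=-5−1/6·12264/2293=-13509/2293
M: M0=0, M1=-13509/2293, M2=12264/2293, M3=-12840/2293, M4=18573/2293, M5=0
seg 0: a=-1, c=M0/2=0, d=(M1−M0)/(6·2)=-4503/9172, b=Δ0−h0·(2M0+M1)/6=11382/2293
seg 1: a=5, c=M1/2=-13509/4586, d=(M2−M1)/(6·1)=8591/4586, b=Δ1−h1·(2M1+M2)/6=-2127/2293
seg 2: a=3, c=M2/2=6132/2293, d=(M3−M2)/(6·2)=-2092/2293, b=Δ2−h2·(2M2+M3)/6=-5499/4586
seg 3: a=4, c=M3/2=-6420/2293, d=(M4−M3)/(6·3)=10471/13758, b=Δ3−h3·(2M3+M4)/6=-6651/4586
seg 4: a=-5, c=M4/2=18573/4586, d=(M5−M4)/(6·1)=-6191/4586, b=Δ4−h4·(2M4+M5)/6=5274/2293
t_q=33/4 → seg 4, τ=1/4; S=-5+5274/2293·τ+18573/4586·τ²+-6191/4586·τ³=-1230651/293504

  seg 0: a=-1 b=11382/2293 c=0 d=-4503/9172
  seg 1: a=5 b=-2127/2293 c=-13509/4586 d=8591/4586
  seg 2: a=3 b=-5499/4586 c=6132/2293 d=-2092/2293
  seg 3: a=4 b=-6651/4586 c=-6420/2293 d=10471/13758
  seg 4: a=-5 b=5274/2293 c=18573/4586 d=-6191/4586
S(33/4) = -1230651/293504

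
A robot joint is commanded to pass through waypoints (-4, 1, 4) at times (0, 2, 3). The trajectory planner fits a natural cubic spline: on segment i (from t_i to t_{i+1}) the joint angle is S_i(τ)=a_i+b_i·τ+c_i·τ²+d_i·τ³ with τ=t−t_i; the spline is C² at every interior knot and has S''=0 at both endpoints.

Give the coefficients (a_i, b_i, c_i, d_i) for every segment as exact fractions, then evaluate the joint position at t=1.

  seg 0: a=-4 b=7/3 c=0 d=1/24
  seg 1: a=1 b=17/6 c=1/4 d=-1/12
S(1) = -13/8

Δ: Δ0=5/2, Δ1=3
row 1: diag=6, rhs=3; c'=1/6, d'=1/2
back: M1=1/2
M: M0=0, M1=1/2, M2=0
seg 0: a=-4, c=M0/2=0, d=(M1−M0)/(6·2)=1/24, b=Δ0−h0·(2M0+M1)/6=7/3
seg 1: a=1, c=M1/2=1/4, d=(M2−M1)/(6·1)=-1/12, b=Δ1−h1·(2M1+M2)/6=17/6
t_q=1 → seg 0, τ=1; S=-4+7/3·τ+0·τ²+1/24·τ³=-13/8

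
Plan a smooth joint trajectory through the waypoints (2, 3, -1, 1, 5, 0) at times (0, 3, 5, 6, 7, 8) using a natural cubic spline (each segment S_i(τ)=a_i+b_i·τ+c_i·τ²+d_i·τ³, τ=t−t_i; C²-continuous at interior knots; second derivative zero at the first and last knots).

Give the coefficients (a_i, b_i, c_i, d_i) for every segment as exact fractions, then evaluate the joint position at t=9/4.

  seg 0: a=2 b=169/120 c=0 d=-43/360
  seg 1: a=3 b=-109/60 c=-43/40 d=59/120
  seg 2: a=-1 b=-13/60 c=15/8 d=41/120
  seg 3: a=1 b=547/120 c=29/10 d=-83/24
  seg 4: a=5 b=-1/60 c=-299/40 d=299/120
S(9/4) = 9749/2560

Δ: Δ0=1/3, Δ1=-2, Δ2=2, Δ3=4, Δ4=-5
row 1: diag=10, rhs=-14; c'=1/5, d'=-7/5
row 2: denom=6−2·1/5=28/5; d'=(24−2·-7/5)/(28/5)=67/14
row 3: denom=4−1·5/28=107/28; d'=(12−1·67/14)/(107/28)=202/107
row 4: denom=4−1·28/107=400/107; d'=(-54−1·202/107)/(400/107)=-299/20
back: M4=-299/20
back: M3=202/107−28/107·-299/20=29/5
back: M2=67/14−5/28·29/5=15/4
back: M1=-7/5−1/5·15/4=-43/20
M: M0=0, M1=-43/20, M2=15/4, M3=29/5, M4=-299/20, M5=0
seg 0: a=2, c=M0/2=0, d=(M1−M0)/(6·3)=-43/360, b=Δ0−h0·(2M0+M1)/6=169/120
seg 1: a=3, c=M1/2=-43/40, d=(M2−M1)/(6·2)=59/120, b=Δ1−h1·(2M1+M2)/6=-109/60
seg 2: a=-1, c=M2/2=15/8, d=(M3−M2)/(6·1)=41/120, b=Δ2−h2·(2M2+M3)/6=-13/60
seg 3: a=1, c=M3/2=29/10, d=(M4−M3)/(6·1)=-83/24, b=Δ3−h3·(2M3+M4)/6=547/120
seg 4: a=5, c=M4/2=-299/40, d=(M5−M4)/(6·1)=299/120, b=Δ4−h4·(2M4+M5)/6=-1/60
t_q=9/4 → seg 0, τ=9/4; S=2+169/120·τ+0·τ²+-43/360·τ³=9749/2560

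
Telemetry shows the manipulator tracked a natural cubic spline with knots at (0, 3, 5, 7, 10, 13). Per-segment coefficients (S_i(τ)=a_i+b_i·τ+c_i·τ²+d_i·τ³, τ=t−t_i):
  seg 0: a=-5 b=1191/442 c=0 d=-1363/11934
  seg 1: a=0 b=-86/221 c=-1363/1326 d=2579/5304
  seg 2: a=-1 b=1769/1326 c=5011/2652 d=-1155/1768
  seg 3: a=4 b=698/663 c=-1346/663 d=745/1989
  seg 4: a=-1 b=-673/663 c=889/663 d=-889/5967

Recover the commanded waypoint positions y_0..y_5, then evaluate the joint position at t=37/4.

y_0=-5 y_1=0 y_2=-1 y_3=4 y_4=-1 y_5=4
S(37/4) = 389/1088

y_0 = S_0(0) = a_0 = -5
y_1 = S_1(0) = a_1 = 0
y_2 = S_2(0) = a_2 = -1
y_3 = S_3(0) = a_3 = 4
y_4 = S_4(0) = a_4 = -1
y_5 = S_4(3) = 4
t_q=37/4 is in segment 3 (τ=9/4); S_3(τ)=389/1088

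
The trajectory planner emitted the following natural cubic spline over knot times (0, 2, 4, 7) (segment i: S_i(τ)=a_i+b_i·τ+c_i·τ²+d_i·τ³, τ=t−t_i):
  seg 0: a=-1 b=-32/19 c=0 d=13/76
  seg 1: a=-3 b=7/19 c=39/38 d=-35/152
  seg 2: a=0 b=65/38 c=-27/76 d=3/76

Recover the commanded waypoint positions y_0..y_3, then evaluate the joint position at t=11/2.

y_0=-1 y_1=-3 y_2=0 y_3=3
S(11/2) = 1155/608

y_0 = S_0(0) = a_0 = -1
y_1 = S_1(0) = a_1 = -3
y_2 = S_2(0) = a_2 = 0
y_3 = S_2(3) = 3
t_q=11/2 is in segment 2 (τ=3/2); S_2(τ)=1155/608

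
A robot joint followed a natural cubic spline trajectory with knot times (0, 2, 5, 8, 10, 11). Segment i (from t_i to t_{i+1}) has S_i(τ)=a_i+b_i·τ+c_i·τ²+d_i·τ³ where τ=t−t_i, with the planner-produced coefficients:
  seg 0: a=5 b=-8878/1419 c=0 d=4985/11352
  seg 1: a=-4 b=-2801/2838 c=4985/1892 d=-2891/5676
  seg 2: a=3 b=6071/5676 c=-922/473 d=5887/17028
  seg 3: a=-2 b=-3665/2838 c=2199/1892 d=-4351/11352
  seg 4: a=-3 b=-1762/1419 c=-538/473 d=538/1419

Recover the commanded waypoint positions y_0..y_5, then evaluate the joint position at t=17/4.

y_0=5 y_1=-4 y_2=3 y_3=-2 y_4=-3 y_5=-5
S(17/4) = 14489/11008

y_0 = S_0(0) = a_0 = 5
y_1 = S_1(0) = a_1 = -4
y_2 = S_2(0) = a_2 = 3
y_3 = S_3(0) = a_3 = -2
y_4 = S_4(0) = a_4 = -3
y_5 = S_4(1) = -5
t_q=17/4 is in segment 1 (τ=9/4); S_1(τ)=14489/11008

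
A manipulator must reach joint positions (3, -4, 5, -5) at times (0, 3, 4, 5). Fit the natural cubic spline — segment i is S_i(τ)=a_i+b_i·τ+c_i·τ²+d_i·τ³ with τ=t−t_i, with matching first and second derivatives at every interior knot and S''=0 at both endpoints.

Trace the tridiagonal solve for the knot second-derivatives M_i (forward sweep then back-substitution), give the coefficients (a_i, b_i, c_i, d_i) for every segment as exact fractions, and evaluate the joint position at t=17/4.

Δ: Δ0=-7/3, Δ1=9, Δ2=-10
row 1: diag=8, rhs=68; c'=1/8, d'=17/2
row 2: denom=4−1·1/8=31/8; d'=(-114−1·17/2)/(31/8)=-980/31
back: M2=-980/31
back: M1=17/2−1/8·-980/31=386/31
M: M0=0, M1=386/31, M2=-980/31, M3=0
seg 0: a=3, c=M0/2=0, d=(M1−M0)/(6·3)=193/279, b=Δ0−h0·(2M0+M1)/6=-796/93
seg 1: a=-4, c=M1/2=193/31, d=(M2−M1)/(6·1)=-683/93, b=Δ1−h1·(2M1+M2)/6=941/93
seg 2: a=5, c=M2/2=-490/31, d=(M3−M2)/(6·1)=490/93, b=Δ2−h2·(2M2+M3)/6=50/93
t_q=17/4 → seg 2, τ=1/4; S=5+50/93·τ+-490/31·τ²+490/93·τ³=4195/992

  seg 0: a=3 b=-796/93 c=0 d=193/279
  seg 1: a=-4 b=941/93 c=193/31 d=-683/93
  seg 2: a=5 b=50/93 c=-490/31 d=490/93
S(17/4) = 4195/992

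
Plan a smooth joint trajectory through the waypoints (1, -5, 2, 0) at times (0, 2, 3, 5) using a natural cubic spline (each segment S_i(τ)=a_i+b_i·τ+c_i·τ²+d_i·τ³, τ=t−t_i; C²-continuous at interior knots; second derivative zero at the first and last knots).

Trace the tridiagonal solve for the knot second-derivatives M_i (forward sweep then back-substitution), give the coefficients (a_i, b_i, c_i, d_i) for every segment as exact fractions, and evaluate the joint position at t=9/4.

Δ: Δ0=-3, Δ1=7, Δ2=-1
row 1: diag=6, rhs=60; c'=1/6, d'=10
row 2: denom=6−1·1/6=35/6; d'=(-48−1·10)/(35/6)=-348/35
back: M2=-348/35
back: M1=10−1/6·-348/35=408/35
M: M0=0, M1=408/35, M2=-348/35, M3=0
seg 0: a=1, c=M0/2=0, d=(M1−M0)/(6·2)=34/35, b=Δ0−h0·(2M0+M1)/6=-241/35
seg 1: a=-5, c=M1/2=204/35, d=(M2−M1)/(6·1)=-18/5, b=Δ1−h1·(2M1+M2)/6=167/35
seg 2: a=2, c=M2/2=-174/35, d=(M3−M2)/(6·2)=29/35, b=Δ2−h2·(2M2+M3)/6=197/35
t_q=9/4 → seg 1, τ=1/4; S=-5+167/35·τ+204/35·τ²+-18/5·τ³=-3919/1120

  seg 0: a=1 b=-241/35 c=0 d=34/35
  seg 1: a=-5 b=167/35 c=204/35 d=-18/5
  seg 2: a=2 b=197/35 c=-174/35 d=29/35
S(9/4) = -3919/1120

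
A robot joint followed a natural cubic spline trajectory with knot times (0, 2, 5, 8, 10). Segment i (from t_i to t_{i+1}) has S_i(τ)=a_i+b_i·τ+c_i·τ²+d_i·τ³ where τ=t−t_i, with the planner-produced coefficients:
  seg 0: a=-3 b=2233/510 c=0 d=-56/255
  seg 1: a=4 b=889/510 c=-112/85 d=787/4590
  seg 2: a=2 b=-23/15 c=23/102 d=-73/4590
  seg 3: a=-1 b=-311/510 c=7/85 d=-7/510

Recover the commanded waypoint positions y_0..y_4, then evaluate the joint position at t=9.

y_0=-3 y_1=4 y_2=2 y_3=-1 y_4=-2
S(9) = -131/85

y_0 = S_0(0) = a_0 = -3
y_1 = S_1(0) = a_1 = 4
y_2 = S_2(0) = a_2 = 2
y_3 = S_3(0) = a_3 = -1
y_4 = S_3(2) = -2
t_q=9 is in segment 3 (τ=1); S_3(τ)=-131/85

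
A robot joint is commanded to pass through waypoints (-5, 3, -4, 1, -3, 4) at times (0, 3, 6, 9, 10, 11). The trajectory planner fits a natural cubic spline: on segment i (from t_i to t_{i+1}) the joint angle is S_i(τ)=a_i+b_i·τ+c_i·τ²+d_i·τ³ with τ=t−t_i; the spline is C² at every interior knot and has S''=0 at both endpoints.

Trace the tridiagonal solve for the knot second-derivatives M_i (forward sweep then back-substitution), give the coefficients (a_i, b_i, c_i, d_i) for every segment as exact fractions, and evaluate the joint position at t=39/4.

  seg 0: a=-5 b=1897/417 c=0 d=-785/3753
  seg 1: a=3 b=-458/417 c=-785/417 d=1840/3753
  seg 2: a=-4 b=352/417 c=1055/417 d=-2822/3753
  seg 3: a=1 b=-1784/417 c=-589/139 d=1883/417
  seg 4: a=-3 b=331/417 c=1294/139 d=-1294/417
S(39/4) = -23905/8896

Δ: Δ0=8/3, Δ1=-7/3, Δ2=5/3, Δ3=-4, Δ4=7
row 1: diag=12, rhs=-30; c'=1/4, d'=-5/2
row 2: denom=12−3·1/4=45/4; d'=(24−3·-5/2)/(45/4)=14/5
row 3: denom=8−3·4/15=36/5; d'=(-34−3·14/5)/(36/5)=-53/9
row 4: denom=4−1·5/36=139/36; d'=(66−1·-53/9)/(139/36)=2588/139
back: M4=2588/139
back: M3=-53/9−5/36·2588/139=-1178/139
back: M2=14/5−4/15·-1178/139=2110/417
back: M1=-5/2−1/4·2110/417=-1570/417
M: M0=0, M1=-1570/417, M2=2110/417, M3=-1178/139, M4=2588/139, M5=0
seg 0: a=-5, c=M0/2=0, d=(M1−M0)/(6·3)=-785/3753, b=Δ0−h0·(2M0+M1)/6=1897/417
seg 1: a=3, c=M1/2=-785/417, d=(M2−M1)/(6·3)=1840/3753, b=Δ1−h1·(2M1+M2)/6=-458/417
seg 2: a=-4, c=M2/2=1055/417, d=(M3−M2)/(6·3)=-2822/3753, b=Δ2−h2·(2M2+M3)/6=352/417
seg 3: a=1, c=M3/2=-589/139, d=(M4−M3)/(6·1)=1883/417, b=Δ3−h3·(2M3+M4)/6=-1784/417
seg 4: a=-3, c=M4/2=1294/139, d=(M5−M4)/(6·1)=-1294/417, b=Δ4−h4·(2M4+M5)/6=331/417
t_q=39/4 → seg 3, τ=3/4; S=1+-1784/417·τ+-589/139·τ²+1883/417·τ³=-23905/8896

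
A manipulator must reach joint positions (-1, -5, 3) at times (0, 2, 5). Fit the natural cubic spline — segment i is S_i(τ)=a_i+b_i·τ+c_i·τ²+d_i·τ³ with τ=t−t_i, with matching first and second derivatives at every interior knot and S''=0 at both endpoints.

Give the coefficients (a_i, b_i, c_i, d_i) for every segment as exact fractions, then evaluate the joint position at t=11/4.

Δ: Δ0=-2, Δ1=8/3
row 1: diag=10, rhs=28; c'=3/10, d'=14/5
back: M1=14/5
M: M0=0, M1=14/5, M2=0
seg 0: a=-1, c=M0/2=0, d=(M1−M0)/(6·2)=7/30, b=Δ0−h0·(2M0+M1)/6=-44/15
seg 1: a=-5, c=M1/2=7/5, d=(M2−M1)/(6·3)=-7/45, b=Δ1−h1·(2M1+M2)/6=-2/15
t_q=11/4 → seg 1, τ=3/4; S=-5+-2/15·τ+7/5·τ²+-7/45·τ³=-1401/320

  seg 0: a=-1 b=-44/15 c=0 d=7/30
  seg 1: a=-5 b=-2/15 c=7/5 d=-7/45
S(11/4) = -1401/320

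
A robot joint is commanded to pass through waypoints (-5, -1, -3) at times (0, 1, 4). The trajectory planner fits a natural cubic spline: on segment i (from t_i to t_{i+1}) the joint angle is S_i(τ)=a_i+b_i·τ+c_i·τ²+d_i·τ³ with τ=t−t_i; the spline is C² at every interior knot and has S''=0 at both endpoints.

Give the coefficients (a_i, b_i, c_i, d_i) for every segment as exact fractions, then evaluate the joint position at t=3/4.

  seg 0: a=-5 b=55/12 c=0 d=-7/12
  seg 1: a=-1 b=17/6 c=-7/4 d=7/36
S(3/4) = -463/256

Δ: Δ0=4, Δ1=-2/3
row 1: diag=8, rhs=-28; c'=3/8, d'=-7/2
back: M1=-7/2
M: M0=0, M1=-7/2, M2=0
seg 0: a=-5, c=M0/2=0, d=(M1−M0)/(6·1)=-7/12, b=Δ0−h0·(2M0+M1)/6=55/12
seg 1: a=-1, c=M1/2=-7/4, d=(M2−M1)/(6·3)=7/36, b=Δ1−h1·(2M1+M2)/6=17/6
t_q=3/4 → seg 0, τ=3/4; S=-5+55/12·τ+0·τ²+-7/12·τ³=-463/256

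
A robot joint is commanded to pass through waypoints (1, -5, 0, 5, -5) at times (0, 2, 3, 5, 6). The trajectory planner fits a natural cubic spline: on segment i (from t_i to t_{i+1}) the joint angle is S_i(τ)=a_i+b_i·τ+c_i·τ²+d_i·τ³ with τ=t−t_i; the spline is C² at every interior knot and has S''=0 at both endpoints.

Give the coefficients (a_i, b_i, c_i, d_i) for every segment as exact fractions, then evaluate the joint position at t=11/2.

  seg 0: a=1 b=-175/31 c=0 d=41/62
  seg 1: a=-5 b=71/31 c=123/31 d=-39/31
  seg 2: a=0 b=200/31 c=6/31 d=-269/248
  seg 3: a=5 b=-359/62 c=-783/124 d=261/124
S(11/2) = 783/992

Δ: Δ0=-3, Δ1=5, Δ2=5/2, Δ3=-10
row 1: diag=6, rhs=48; c'=1/6, d'=8
row 2: denom=6−1·1/6=35/6; d'=(-15−1·8)/(35/6)=-138/35
row 3: denom=6−2·12/35=186/35; d'=(-75−2·-138/35)/(186/35)=-783/62
back: M3=-783/62
back: M2=-138/35−12/35·-783/62=12/31
back: M1=8−1/6·12/31=246/31
M: M0=0, M1=246/31, M2=12/31, M3=-783/62, M4=0
seg 0: a=1, c=M0/2=0, d=(M1−M0)/(6·2)=41/62, b=Δ0−h0·(2M0+M1)/6=-175/31
seg 1: a=-5, c=M1/2=123/31, d=(M2−M1)/(6·1)=-39/31, b=Δ1−h1·(2M1+M2)/6=71/31
seg 2: a=0, c=M2/2=6/31, d=(M3−M2)/(6·2)=-269/248, b=Δ2−h2·(2M2+M3)/6=200/31
seg 3: a=5, c=M3/2=-783/124, d=(M4−M3)/(6·1)=261/124, b=Δ3−h3·(2M3+M4)/6=-359/62
t_q=11/2 → seg 3, τ=1/2; S=5+-359/62·τ+-783/124·τ²+261/124·τ³=783/992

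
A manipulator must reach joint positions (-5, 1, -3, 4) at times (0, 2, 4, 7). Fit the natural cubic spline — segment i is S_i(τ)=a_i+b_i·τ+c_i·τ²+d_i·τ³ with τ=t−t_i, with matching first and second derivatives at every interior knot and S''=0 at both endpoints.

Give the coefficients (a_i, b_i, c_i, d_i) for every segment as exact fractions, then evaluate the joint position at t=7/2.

Δ: Δ0=3, Δ1=-2, Δ2=7/3
row 1: diag=8, rhs=-30; c'=1/4, d'=-15/4
row 2: denom=10−2·1/4=19/2; d'=(26−2·-15/4)/(19/2)=67/19
back: M2=67/19
back: M1=-15/4−1/4·67/19=-88/19
M: M0=0, M1=-88/19, M2=67/19, M3=0
seg 0: a=-5, c=M0/2=0, d=(M1−M0)/(6·2)=-22/57, b=Δ0−h0·(2M0+M1)/6=259/57
seg 1: a=1, c=M1/2=-44/19, d=(M2−M1)/(6·2)=155/228, b=Δ1−h1·(2M1+M2)/6=-5/57
seg 2: a=-3, c=M2/2=67/38, d=(M3−M2)/(6·3)=-67/342, b=Δ2−h2·(2M2+M3)/6=-68/57
t_q=7/2 → seg 1, τ=3/2; S=1+-5/57·τ+-44/19·τ²+155/228·τ³=-1245/608

  seg 0: a=-5 b=259/57 c=0 d=-22/57
  seg 1: a=1 b=-5/57 c=-44/19 d=155/228
  seg 2: a=-3 b=-68/57 c=67/38 d=-67/342
S(7/2) = -1245/608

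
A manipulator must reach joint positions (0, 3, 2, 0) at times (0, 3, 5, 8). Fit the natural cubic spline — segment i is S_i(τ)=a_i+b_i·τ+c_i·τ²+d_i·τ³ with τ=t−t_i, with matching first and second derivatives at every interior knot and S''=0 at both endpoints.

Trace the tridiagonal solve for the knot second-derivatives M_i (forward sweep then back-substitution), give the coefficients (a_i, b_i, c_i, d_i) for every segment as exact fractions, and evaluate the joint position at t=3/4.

Δ: Δ0=1, Δ1=-1/2, Δ2=-2/3
row 1: diag=10, rhs=-9; c'=1/5, d'=-9/10
row 2: denom=10−2·1/5=48/5; d'=(-1−2·-9/10)/(48/5)=1/12
back: M2=1/12
back: M1=-9/10−1/5·1/12=-11/12
M: M0=0, M1=-11/12, M2=1/12, M3=0
seg 0: a=0, c=M0/2=0, d=(M1−M0)/(6·3)=-11/216, b=Δ0−h0·(2M0+M1)/6=35/24
seg 1: a=3, c=M1/2=-11/24, d=(M2−M1)/(6·2)=1/12, b=Δ1−h1·(2M1+M2)/6=1/12
seg 2: a=2, c=M2/2=1/24, d=(M3−M2)/(6·3)=-1/216, b=Δ2−h2·(2M2+M3)/6=-3/4
t_q=3/4 → seg 0, τ=3/4; S=0+35/24·τ+0·τ²+-11/216·τ³=549/512

  seg 0: a=0 b=35/24 c=0 d=-11/216
  seg 1: a=3 b=1/12 c=-11/24 d=1/12
  seg 2: a=2 b=-3/4 c=1/24 d=-1/216
S(3/4) = 549/512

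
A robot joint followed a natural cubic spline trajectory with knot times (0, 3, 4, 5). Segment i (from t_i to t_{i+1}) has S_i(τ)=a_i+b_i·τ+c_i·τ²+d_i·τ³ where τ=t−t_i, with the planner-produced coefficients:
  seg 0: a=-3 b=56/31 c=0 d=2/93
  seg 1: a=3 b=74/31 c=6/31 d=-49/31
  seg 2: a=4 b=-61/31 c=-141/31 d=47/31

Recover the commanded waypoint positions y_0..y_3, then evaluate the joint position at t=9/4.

y_0 = S_0(0) = a_0 = -3
y_1 = S_1(0) = a_1 = 3
y_2 = S_2(0) = a_2 = 4
y_3 = S_2(1) = -1
t_q=9/4 is in segment 0 (τ=9/4); S_0(τ)=1299/992

y_0=-3 y_1=3 y_2=4 y_3=-1
S(9/4) = 1299/992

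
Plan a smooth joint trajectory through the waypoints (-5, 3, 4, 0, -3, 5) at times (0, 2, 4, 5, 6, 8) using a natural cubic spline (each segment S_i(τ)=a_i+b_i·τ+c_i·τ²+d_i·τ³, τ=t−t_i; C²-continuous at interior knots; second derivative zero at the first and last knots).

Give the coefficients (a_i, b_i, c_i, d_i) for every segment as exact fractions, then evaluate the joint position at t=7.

Δ: Δ0=4, Δ1=1/2, Δ2=-4, Δ3=-3, Δ4=4
row 1: diag=8, rhs=-21; c'=1/4, d'=-21/8
row 2: denom=6−2·1/4=11/2; d'=(-27−2·-21/8)/(11/2)=-87/22
row 3: denom=4−1·2/11=42/11; d'=(6−1·-87/22)/(42/11)=73/28
row 4: denom=6−1·11/42=241/42; d'=(42−1·73/28)/(241/42)=3309/482
back: M4=3309/482
back: M3=73/28−11/42·3309/482=195/241
back: M2=-87/22−2/11·195/241=-1977/482
back: M1=-21/8−1/4·-1977/482=-771/482
M: M0=0, M1=-771/482, M2=-1977/482, M3=195/241, M4=3309/482, M5=0
seg 0: a=-5, c=M0/2=0, d=(M1−M0)/(6·2)=-257/1928, b=Δ0−h0·(2M0+M1)/6=2185/482
seg 1: a=3, c=M1/2=-771/964, d=(M2−M1)/(6·2)=-201/964, b=Δ1−h1·(2M1+M2)/6=707/241
seg 2: a=4, c=M2/2=-1977/964, d=(M3−M2)/(6·1)=789/964, b=Δ2−h2·(2M2+M3)/6=-667/241
seg 3: a=0, c=M3/2=195/482, d=(M4−M3)/(6·1)=973/964, b=Δ3−h3·(2M3+M4)/6=-4255/964
seg 4: a=-3, c=M4/2=3309/964, d=(M5−M4)/(6·2)=-1103/1928, b=Δ4−h4·(2M4+M5)/6=-139/241
t_q=7 → seg 4, τ=1; S=-3+-139/241·τ+3309/964·τ²+-1103/1928·τ³=-1381/1928

  seg 0: a=-5 b=2185/482 c=0 d=-257/1928
  seg 1: a=3 b=707/241 c=-771/964 d=-201/964
  seg 2: a=4 b=-667/241 c=-1977/964 d=789/964
  seg 3: a=0 b=-4255/964 c=195/482 d=973/964
  seg 4: a=-3 b=-139/241 c=3309/964 d=-1103/1928
S(7) = -1381/1928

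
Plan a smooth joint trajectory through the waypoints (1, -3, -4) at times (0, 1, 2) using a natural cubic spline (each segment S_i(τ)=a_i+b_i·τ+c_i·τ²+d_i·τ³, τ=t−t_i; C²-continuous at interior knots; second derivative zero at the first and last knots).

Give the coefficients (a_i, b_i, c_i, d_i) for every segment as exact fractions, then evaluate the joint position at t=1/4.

  seg 0: a=1 b=-19/4 c=0 d=3/4
  seg 1: a=-3 b=-5/2 c=9/4 d=-3/4
S(1/4) = -45/256

Δ: Δ0=-4, Δ1=-1
row 1: diag=4, rhs=18; c'=1/4, d'=9/2
back: M1=9/2
M: M0=0, M1=9/2, M2=0
seg 0: a=1, c=M0/2=0, d=(M1−M0)/(6·1)=3/4, b=Δ0−h0·(2M0+M1)/6=-19/4
seg 1: a=-3, c=M1/2=9/4, d=(M2−M1)/(6·1)=-3/4, b=Δ1−h1·(2M1+M2)/6=-5/2
t_q=1/4 → seg 0, τ=1/4; S=1+-19/4·τ+0·τ²+3/4·τ³=-45/256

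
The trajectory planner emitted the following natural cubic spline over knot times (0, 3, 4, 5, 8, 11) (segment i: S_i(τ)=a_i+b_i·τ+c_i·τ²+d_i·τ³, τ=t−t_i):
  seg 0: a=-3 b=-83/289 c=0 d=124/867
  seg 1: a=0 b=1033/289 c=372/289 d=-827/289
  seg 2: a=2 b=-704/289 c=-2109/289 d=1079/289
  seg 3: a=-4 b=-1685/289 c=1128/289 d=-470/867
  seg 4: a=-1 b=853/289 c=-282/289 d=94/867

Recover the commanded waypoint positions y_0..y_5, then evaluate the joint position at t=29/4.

y_0=-3 y_1=0 y_2=2 y_3=-4 y_4=-1 y_5=2
S(29/4) = -32681/9248

y_0 = S_0(0) = a_0 = -3
y_1 = S_1(0) = a_1 = 0
y_2 = S_2(0) = a_2 = 2
y_3 = S_3(0) = a_3 = -4
y_4 = S_4(0) = a_4 = -1
y_5 = S_4(3) = 2
t_q=29/4 is in segment 3 (τ=9/4); S_3(τ)=-32681/9248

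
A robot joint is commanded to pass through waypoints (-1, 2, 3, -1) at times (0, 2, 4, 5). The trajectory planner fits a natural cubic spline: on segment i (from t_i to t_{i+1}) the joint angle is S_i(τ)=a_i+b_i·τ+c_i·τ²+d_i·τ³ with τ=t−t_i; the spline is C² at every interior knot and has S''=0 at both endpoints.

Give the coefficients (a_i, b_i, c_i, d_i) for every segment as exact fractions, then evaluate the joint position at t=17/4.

Δ: Δ0=3/2, Δ1=1/2, Δ2=-4
row 1: diag=8, rhs=-6; c'=1/4, d'=-3/4
row 2: denom=6−2·1/4=11/2; d'=(-27−2·-3/4)/(11/2)=-51/11
back: M2=-51/11
back: M1=-3/4−1/4·-51/11=9/22
M: M0=0, M1=9/22, M2=-51/11, M3=0
seg 0: a=-1, c=M0/2=0, d=(M1−M0)/(6·2)=3/88, b=Δ0−h0·(2M0+M1)/6=15/11
seg 1: a=2, c=M1/2=9/44, d=(M2−M1)/(6·2)=-37/88, b=Δ1−h1·(2M1+M2)/6=39/22
seg 2: a=3, c=M2/2=-51/22, d=(M3−M2)/(6·1)=17/22, b=Δ2−h2·(2M2+M3)/6=-27/11
t_q=17/4 → seg 2, τ=1/4; S=3+-27/11·τ+-51/22·τ²+17/22·τ³=3173/1408

  seg 0: a=-1 b=15/11 c=0 d=3/88
  seg 1: a=2 b=39/22 c=9/44 d=-37/88
  seg 2: a=3 b=-27/11 c=-51/22 d=17/22
S(17/4) = 3173/1408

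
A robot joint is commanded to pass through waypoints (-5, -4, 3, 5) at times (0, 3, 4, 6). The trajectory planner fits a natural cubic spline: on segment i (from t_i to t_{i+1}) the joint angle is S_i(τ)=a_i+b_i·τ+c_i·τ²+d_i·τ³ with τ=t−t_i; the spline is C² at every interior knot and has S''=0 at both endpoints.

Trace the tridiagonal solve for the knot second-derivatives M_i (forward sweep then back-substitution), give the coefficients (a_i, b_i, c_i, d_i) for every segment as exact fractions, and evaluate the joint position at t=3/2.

Δ: Δ0=1/3, Δ1=7, Δ2=1
row 1: diag=8, rhs=40; c'=1/8, d'=5
row 2: denom=6−1·1/8=47/8; d'=(-36−1·5)/(47/8)=-328/47
back: M2=-328/47
back: M1=5−1/8·-328/47=276/47
M: M0=0, M1=276/47, M2=-328/47, M3=0
seg 0: a=-5, c=M0/2=0, d=(M1−M0)/(6·3)=46/141, b=Δ0−h0·(2M0+M1)/6=-367/141
seg 1: a=-4, c=M1/2=138/47, d=(M2−M1)/(6·1)=-302/141, b=Δ1−h1·(2M1+M2)/6=875/141
seg 2: a=3, c=M2/2=-164/47, d=(M3−M2)/(6·2)=82/141, b=Δ2−h2·(2M2+M3)/6=797/141
t_q=3/2 → seg 0, τ=3/2; S=-5+-367/141·τ+0·τ²+46/141·τ³=-1467/188

  seg 0: a=-5 b=-367/141 c=0 d=46/141
  seg 1: a=-4 b=875/141 c=138/47 d=-302/141
  seg 2: a=3 b=797/141 c=-164/47 d=82/141
S(3/2) = -1467/188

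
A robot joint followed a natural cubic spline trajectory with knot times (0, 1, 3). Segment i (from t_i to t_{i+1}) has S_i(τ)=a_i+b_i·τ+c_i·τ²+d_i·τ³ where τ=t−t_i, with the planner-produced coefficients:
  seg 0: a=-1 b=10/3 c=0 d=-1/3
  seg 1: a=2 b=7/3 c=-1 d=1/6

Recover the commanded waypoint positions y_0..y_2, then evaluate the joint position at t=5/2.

y_0=-1 y_1=2 y_2=4
S(5/2) = 61/16

y_0 = S_0(0) = a_0 = -1
y_1 = S_1(0) = a_1 = 2
y_2 = S_1(2) = 4
t_q=5/2 is in segment 1 (τ=3/2); S_1(τ)=61/16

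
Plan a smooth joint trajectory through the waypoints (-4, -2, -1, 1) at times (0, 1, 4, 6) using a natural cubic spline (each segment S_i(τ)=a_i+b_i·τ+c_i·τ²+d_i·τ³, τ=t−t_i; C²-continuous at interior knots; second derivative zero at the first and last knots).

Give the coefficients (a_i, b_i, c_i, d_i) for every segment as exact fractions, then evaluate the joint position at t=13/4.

  seg 0: a=-4 b=482/213 c=0 d=-56/213
  seg 1: a=-2 b=314/213 c=-56/71 d=29/213
  seg 2: a=-1 b=89/213 c=31/71 d=-31/426
S(13/4) = -5113/4544

Δ: Δ0=2, Δ1=1/3, Δ2=1
row 1: diag=8, rhs=-10; c'=3/8, d'=-5/4
row 2: denom=10−3·3/8=71/8; d'=(4−3·-5/4)/(71/8)=62/71
back: M2=62/71
back: M1=-5/4−3/8·62/71=-112/71
M: M0=0, M1=-112/71, M2=62/71, M3=0
seg 0: a=-4, c=M0/2=0, d=(M1−M0)/(6·1)=-56/213, b=Δ0−h0·(2M0+M1)/6=482/213
seg 1: a=-2, c=M1/2=-56/71, d=(M2−M1)/(6·3)=29/213, b=Δ1−h1·(2M1+M2)/6=314/213
seg 2: a=-1, c=M2/2=31/71, d=(M3−M2)/(6·2)=-31/426, b=Δ2−h2·(2M2+M3)/6=89/213
t_q=13/4 → seg 1, τ=9/4; S=-2+314/213·τ+-56/71·τ²+29/213·τ³=-5113/4544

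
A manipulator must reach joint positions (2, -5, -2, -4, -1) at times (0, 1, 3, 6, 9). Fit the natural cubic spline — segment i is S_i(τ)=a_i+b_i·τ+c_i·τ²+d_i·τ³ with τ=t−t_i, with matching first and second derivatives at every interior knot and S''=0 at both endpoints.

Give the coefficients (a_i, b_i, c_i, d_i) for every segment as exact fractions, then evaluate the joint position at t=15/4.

  seg 0: a=2 b=-10663/1236 c=0 d=2011/1236
  seg 1: a=-5 b=-2315/618 c=2011/412 d=-2791/2472
  seg 2: a=-2 b=689/309 c=-195/103 d=860/2781
  seg 3: a=-4 b=-241/309 c=275/309 d=-275/2781
S(15/4) = -130/103

Δ: Δ0=-7, Δ1=3/2, Δ2=-2/3, Δ3=1
row 1: diag=6, rhs=51; c'=1/3, d'=17/2
row 2: denom=10−2·1/3=28/3; d'=(-13−2·17/2)/(28/3)=-45/14
row 3: denom=12−3·9/28=309/28; d'=(10−3·-45/14)/(309/28)=550/309
back: M3=550/309
back: M2=-45/14−9/28·550/309=-390/103
back: M1=17/2−1/3·-390/103=2011/206
M: M0=0, M1=2011/206, M2=-390/103, M3=550/309, M4=0
seg 0: a=2, c=M0/2=0, d=(M1−M0)/(6·1)=2011/1236, b=Δ0−h0·(2M0+M1)/6=-10663/1236
seg 1: a=-5, c=M1/2=2011/412, d=(M2−M1)/(6·2)=-2791/2472, b=Δ1−h1·(2M1+M2)/6=-2315/618
seg 2: a=-2, c=M2/2=-195/103, d=(M3−M2)/(6·3)=860/2781, b=Δ2−h2·(2M2+M3)/6=689/309
seg 3: a=-4, c=M3/2=275/309, d=(M4−M3)/(6·3)=-275/2781, b=Δ3−h3·(2M3+M4)/6=-241/309
t_q=15/4 → seg 2, τ=3/4; S=-2+689/309·τ+-195/103·τ²+860/2781·τ³=-130/103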